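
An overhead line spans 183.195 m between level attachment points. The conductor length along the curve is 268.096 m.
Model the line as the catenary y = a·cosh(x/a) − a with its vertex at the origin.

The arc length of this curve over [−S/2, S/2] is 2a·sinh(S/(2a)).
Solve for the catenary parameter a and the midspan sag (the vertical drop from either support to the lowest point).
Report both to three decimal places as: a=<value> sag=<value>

seed: a₀ = √(S³/(24(L−S))) = √(183.195³/(24·84.901)) = 54.929848
iter 1: u=1.667536  f(a)=+1.262e+01  f'(a)=-4.041e+00  a ← 54.929848 − (+1.262e+01/-4.041e+00) = 58.052199
iter 2: u=1.577847  f(a)=+1.156e+00  f'(a)=-3.332e+00  a ← 58.052199 − (+1.156e+00/-3.332e+00) = 58.399097
iter 3: u=1.568475  f(a)=+1.186e-02  f'(a)=-3.263e+00  a ← 58.399097 − (+1.186e-02/-3.263e+00) = 58.402730
iter 4: u=1.568377  f(a)=+1.276e-06  f'(a)=-3.263e+00  a ← 58.402730 − (+1.276e-06/-3.263e+00) = 58.402730
iter 5: u=1.568377  f(a)=+0.000e+00  f'(a)=-3.263e+00  a ← 58.402730 − (+0.000e+00/-3.263e+00) = 58.402730
converged: |Δa| < 1e-12 after 5 iterations
sag = a·(cosh(S/(2a)) − 1) = 58.402730·(cosh(1.568377) − 1) = 87.815412
T_max/T_min = cosh(S/(2a)) = 2.503618

a=58.403 sag=87.815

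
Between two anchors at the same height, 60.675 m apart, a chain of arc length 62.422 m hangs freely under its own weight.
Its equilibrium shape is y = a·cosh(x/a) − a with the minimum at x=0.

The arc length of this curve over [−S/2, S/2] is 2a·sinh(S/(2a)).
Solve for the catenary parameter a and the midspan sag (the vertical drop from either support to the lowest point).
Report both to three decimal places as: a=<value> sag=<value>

a=73.303 sag=6.368

seed: a₀ = √(S³/(24(L−S))) = √(60.675³/(24·1.747)) = 72.989872
iter 1: u=0.415640  f(a)=+1.515e-02  f'(a)=-4.870e-02  a ← 72.989872 − (+1.515e-02/-4.870e-02) = 73.301001
iter 2: u=0.413876  f(a)=+9.743e-05  f'(a)=-4.808e-02  a ← 73.301001 − (+9.743e-05/-4.808e-02) = 73.303027
iter 3: u=0.413864  f(a)=+4.086e-09  f'(a)=-4.807e-02  a ← 73.303027 − (+4.086e-09/-4.807e-02) = 73.303027
iter 4: u=0.413864  f(a)=+0.000e+00  f'(a)=-4.807e-02  a ← 73.303027 − (+0.000e+00/-4.807e-02) = 73.303027
converged: |Δa| < 1e-12 after 4 iterations
sag = a·(cosh(S/(2a)) − 1) = 73.303027·(cosh(0.413864) − 1) = 6.367923
T_max/T_min = cosh(S/(2a)) = 1.086871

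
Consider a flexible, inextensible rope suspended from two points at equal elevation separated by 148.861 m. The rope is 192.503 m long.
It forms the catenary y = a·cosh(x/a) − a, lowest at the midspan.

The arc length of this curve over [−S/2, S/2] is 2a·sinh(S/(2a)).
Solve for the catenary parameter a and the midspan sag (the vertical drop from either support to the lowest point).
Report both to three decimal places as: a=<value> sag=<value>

a=58.438 sag=54.165

seed: a₀ = √(S³/(24(L−S))) = √(148.861³/(24·43.642)) = 56.119456
iter 1: u=1.326287  f(a)=+4.003e+00  f'(a)=-1.847e+00  a ← 56.119456 − (+4.003e+00/-1.847e+00) = 58.287219
iter 2: u=1.276961  f(a)=+2.436e-01  f'(a)=-1.628e+00  a ← 58.287219 − (+2.436e-01/-1.628e+00) = 58.436863
iter 3: u=1.273691  f(a)=+1.032e-03  f'(a)=-1.614e+00  a ← 58.436863 − (+1.032e-03/-1.614e+00) = 58.437502
iter 4: u=1.273677  f(a)=+1.868e-08  f'(a)=-1.614e+00  a ← 58.437502 − (+1.868e-08/-1.614e+00) = 58.437502
iter 5: u=1.273677  f(a)=-2.842e-14  f'(a)=-1.614e+00  a ← 58.437502 − (-2.842e-14/-1.614e+00) = 58.437502
converged: |Δa| < 1e-12 after 5 iterations
sag = a·(cosh(S/(2a)) − 1) = 58.437502·(cosh(1.273677) − 1) = 54.164864
T_max/T_min = cosh(S/(2a)) = 1.926885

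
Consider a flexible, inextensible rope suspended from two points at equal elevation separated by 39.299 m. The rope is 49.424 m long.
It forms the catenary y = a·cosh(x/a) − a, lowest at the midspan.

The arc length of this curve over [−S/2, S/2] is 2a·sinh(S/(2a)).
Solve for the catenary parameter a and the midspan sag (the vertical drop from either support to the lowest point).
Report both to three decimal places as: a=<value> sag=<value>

a=16.382 sag=13.267

seed: a₀ = √(S³/(24(L−S))) = √(39.299³/(24·10.125)) = 15.804076
iter 1: u=1.243318  f(a)=+8.120e-01  f'(a)=-1.491e+00  a ← 15.804076 − (+8.120e-01/-1.491e+00) = 16.348817
iter 2: u=1.201891  f(a)=+4.387e-02  f'(a)=-1.334e+00  a ← 16.348817 − (+4.387e-02/-1.334e+00) = 16.381717
iter 3: u=1.199477  f(a)=+1.443e-04  f'(a)=-1.325e+00  a ← 16.381717 − (+1.443e-04/-1.325e+00) = 16.381826
iter 4: u=1.199469  f(a)=+1.571e-09  f'(a)=-1.325e+00  a ← 16.381826 − (+1.571e-09/-1.325e+00) = 16.381826
iter 5: u=1.199469  f(a)=+7.105e-15  f'(a)=-1.325e+00  a ← 16.381826 − (+7.105e-15/-1.325e+00) = 16.381826
converged: |Δa| < 1e-12 after 5 iterations
sag = a·(cosh(S/(2a)) − 1) = 16.381826·(cosh(1.199469) − 1) = 13.266904
T_max/T_min = cosh(S/(2a)) = 1.809855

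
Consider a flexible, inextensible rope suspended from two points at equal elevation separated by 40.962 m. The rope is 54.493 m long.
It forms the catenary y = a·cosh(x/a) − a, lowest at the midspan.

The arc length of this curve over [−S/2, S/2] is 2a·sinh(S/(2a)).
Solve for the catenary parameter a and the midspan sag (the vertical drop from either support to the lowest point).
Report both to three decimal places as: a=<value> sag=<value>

seed: a₀ = √(S³/(24(L−S))) = √(40.962³/(24·13.531)) = 14.547929
iter 1: u=1.407829  f(a)=+1.406e+00  f'(a)=-2.256e+00  a ← 14.547929 − (+1.406e+00/-2.256e+00) = 15.171150
iter 2: u=1.349997  f(a)=+9.539e-02  f'(a)=-1.959e+00  a ← 15.171150 − (+9.539e-02/-1.959e+00) = 15.219837
iter 3: u=1.345678  f(a)=+5.098e-04  f'(a)=-1.938e+00  a ← 15.219837 − (+5.098e-04/-1.938e+00) = 15.220100
iter 4: u=1.345655  f(a)=+1.473e-08  f'(a)=-1.938e+00  a ← 15.220100 − (+1.473e-08/-1.938e+00) = 15.220100
iter 5: u=1.345655  f(a)=+7.105e-15  f'(a)=-1.938e+00  a ← 15.220100 − (+7.105e-15/-1.938e+00) = 15.220100
converged: |Δa| < 1e-12 after 5 iterations
sag = a·(cosh(S/(2a)) − 1) = 15.220100·(cosh(1.345655) − 1) = 15.989245
T_max/T_min = cosh(S/(2a)) = 2.050535

a=15.220 sag=15.989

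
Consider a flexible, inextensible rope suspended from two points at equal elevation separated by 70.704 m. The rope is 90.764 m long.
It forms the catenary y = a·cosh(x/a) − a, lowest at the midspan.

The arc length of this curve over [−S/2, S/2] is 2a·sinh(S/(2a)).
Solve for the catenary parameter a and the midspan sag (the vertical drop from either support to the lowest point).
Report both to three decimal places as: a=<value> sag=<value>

a=28.180 sag=25.239

seed: a₀ = √(S³/(24(L−S))) = √(70.704³/(24·20.060)) = 27.095358
iter 1: u=1.304725  f(a)=+1.778e+00  f'(a)=-1.749e+00  a ← 27.095358 − (+1.778e+00/-1.749e+00) = 28.112347
iter 2: u=1.257526  f(a)=+1.050e-01  f'(a)=-1.548e+00  a ← 28.112347 − (+1.050e-01/-1.548e+00) = 28.180209
iter 3: u=1.254497  f(a)=+4.172e-04  f'(a)=-1.535e+00  a ← 28.180209 − (+4.172e-04/-1.535e+00) = 28.180480
iter 4: u=1.254485  f(a)=+6.640e-09  f'(a)=-1.535e+00  a ← 28.180480 − (+6.640e-09/-1.535e+00) = 28.180480
iter 5: u=1.254485  f(a)=-1.421e-14  f'(a)=-1.535e+00  a ← 28.180480 − (-1.421e-14/-1.535e+00) = 28.180480
converged: |Δa| < 1e-12 after 5 iterations
sag = a·(cosh(S/(2a)) − 1) = 28.180480·(cosh(1.254485) − 1) = 25.239229
T_max/T_min = cosh(S/(2a)) = 1.895628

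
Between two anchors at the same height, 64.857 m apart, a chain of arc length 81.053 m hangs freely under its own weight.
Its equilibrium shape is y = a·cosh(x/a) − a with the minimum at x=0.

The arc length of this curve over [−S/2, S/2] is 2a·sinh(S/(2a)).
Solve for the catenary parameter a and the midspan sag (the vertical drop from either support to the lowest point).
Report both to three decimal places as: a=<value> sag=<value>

seed: a₀ = √(S³/(24(L−S))) = √(64.857³/(24·16.196)) = 26.492673
iter 1: u=1.224055  f(a)=+1.258e+00  f'(a)=-1.416e+00  a ← 26.492673 − (+1.258e+00/-1.416e+00) = 27.380789
iter 2: u=1.184352  f(a)=+6.600e-02  f'(a)=-1.271e+00  a ← 27.380789 − (+6.600e-02/-1.271e+00) = 27.432725
iter 3: u=1.182110  f(a)=+2.041e-04  f'(a)=-1.263e+00  a ← 27.432725 − (+2.041e-04/-1.263e+00) = 27.432887
iter 4: u=1.182103  f(a)=+1.965e-09  f'(a)=-1.263e+00  a ← 27.432887 − (+1.965e-09/-1.263e+00) = 27.432887
iter 5: u=1.182103  f(a)=+0.000e+00  f'(a)=-1.263e+00  a ← 27.432887 − (+0.000e+00/-1.263e+00) = 27.432887
converged: |Δa| < 1e-12 after 5 iterations
sag = a·(cosh(S/(2a)) − 1) = 27.432887·(cosh(1.182103) − 1) = 21.505447
T_max/T_min = cosh(S/(2a)) = 1.783929

a=27.433 sag=21.505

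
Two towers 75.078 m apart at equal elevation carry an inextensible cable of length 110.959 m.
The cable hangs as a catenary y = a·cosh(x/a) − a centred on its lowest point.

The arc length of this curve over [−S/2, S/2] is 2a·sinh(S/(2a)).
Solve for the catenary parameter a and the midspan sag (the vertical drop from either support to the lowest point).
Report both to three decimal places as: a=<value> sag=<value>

seed: a₀ = √(S³/(24(L−S))) = √(75.078³/(24·35.881)) = 22.168237
iter 1: u=1.693369  f(a)=+5.510e+00  f'(a)=-4.266e+00  a ← 22.168237 − (+5.510e+00/-4.266e+00) = 23.459945
iter 2: u=1.600132  f(a)=+5.183e-01  f'(a)=-3.498e+00  a ← 23.459945 − (+5.183e-01/-3.498e+00) = 23.608128
iter 3: u=1.590088  f(a)=+5.638e-03  f'(a)=-3.422e+00  a ← 23.608128 − (+5.638e-03/-3.422e+00) = 23.609775
iter 4: u=1.589977  f(a)=+6.830e-07  f'(a)=-3.421e+00  a ← 23.609775 − (+6.830e-07/-3.421e+00) = 23.609775
iter 5: u=1.589977  f(a)=+2.842e-14  f'(a)=-3.421e+00  a ← 23.609775 − (+2.842e-14/-3.421e+00) = 23.609775
converged: |Δa| < 1e-12 after 5 iterations
sag = a·(cosh(S/(2a)) − 1) = 23.609775·(cosh(1.589977) − 1) = 36.684473
T_max/T_min = cosh(S/(2a)) = 2.553783

a=23.610 sag=36.684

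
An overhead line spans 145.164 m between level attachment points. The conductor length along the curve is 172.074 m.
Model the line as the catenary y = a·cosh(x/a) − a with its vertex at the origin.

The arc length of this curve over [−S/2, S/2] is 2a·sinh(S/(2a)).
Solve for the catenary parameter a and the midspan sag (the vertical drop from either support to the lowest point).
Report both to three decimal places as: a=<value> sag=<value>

a=70.659 sag=40.674

seed: a₀ = √(S³/(24(L−S))) = √(145.164³/(24·26.910)) = 68.821783
iter 1: u=1.054637  f(a)=+1.537e+00  f'(a)=-8.725e-01  a ← 68.821783 − (+1.537e+00/-8.725e-01) = 70.583097
iter 2: u=1.028320  f(a)=+6.097e-02  f'(a)=-8.045e-01  a ← 70.583097 − (+6.097e-02/-8.045e-01) = 70.658883
iter 3: u=1.027217  f(a)=+1.048e-04  f'(a)=-8.018e-01  a ← 70.658883 − (+1.048e-04/-8.018e-01) = 70.659014
iter 4: u=1.027215  f(a)=+3.105e-10  f'(a)=-8.018e-01  a ← 70.659014 − (+3.105e-10/-8.018e-01) = 70.659014
iter 5: u=1.027215  f(a)=-2.842e-14  f'(a)=-8.018e-01  a ← 70.659014 − (-2.842e-14/-8.018e-01) = 70.659014
converged: |Δa| < 1e-12 after 5 iterations
sag = a·(cosh(S/(2a)) − 1) = 70.659014·(cosh(1.027215) − 1) = 40.674097
T_max/T_min = cosh(S/(2a)) = 1.575639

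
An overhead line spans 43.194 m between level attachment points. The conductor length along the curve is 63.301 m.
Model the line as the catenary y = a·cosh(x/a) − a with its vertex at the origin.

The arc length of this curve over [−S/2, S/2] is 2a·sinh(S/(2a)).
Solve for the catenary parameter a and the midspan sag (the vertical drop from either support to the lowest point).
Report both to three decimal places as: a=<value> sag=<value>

seed: a₀ = √(S³/(24(L−S))) = √(43.194³/(24·20.107)) = 12.922778
iter 1: u=1.671235  f(a)=+3.002e+00  f'(a)=-4.072e+00  a ← 12.922778 − (+3.002e+00/-4.072e+00) = 13.659976
iter 2: u=1.581042  f(a)=+2.761e-01  f'(a)=-3.355e+00  a ← 13.659976 − (+2.761e-01/-3.355e+00) = 13.742259
iter 3: u=1.571576  f(a)=+2.856e-03  f'(a)=-3.286e+00  a ← 13.742259 − (+2.856e-03/-3.286e+00) = 13.743129
iter 4: u=1.571476  f(a)=+3.127e-07  f'(a)=-3.285e+00  a ← 13.743129 − (+3.127e-07/-3.285e+00) = 13.743129
iter 5: u=1.571476  f(a)=+1.421e-14  f'(a)=-3.285e+00  a ← 13.743129 − (+1.421e-14/-3.285e+00) = 13.743129
converged: |Δa| < 1e-12 after 5 iterations
sag = a·(cosh(S/(2a)) − 1) = 13.743129·(cosh(1.571476) − 1) = 20.762345
T_max/T_min = cosh(S/(2a)) = 2.510744

a=13.743 sag=20.762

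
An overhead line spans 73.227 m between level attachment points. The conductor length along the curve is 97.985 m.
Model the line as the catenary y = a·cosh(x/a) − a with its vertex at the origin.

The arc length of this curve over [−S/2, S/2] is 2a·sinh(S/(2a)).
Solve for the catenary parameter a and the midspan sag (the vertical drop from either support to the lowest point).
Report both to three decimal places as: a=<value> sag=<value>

a=26.920 sag=28.981

seed: a₀ = √(S³/(24(L−S))) = √(73.227³/(24·24.758)) = 25.706530
iter 1: u=1.424288  f(a)=+2.636e+00  f'(a)=-2.346e+00  a ← 25.706530 − (+2.636e+00/-2.346e+00) = 26.829965
iter 2: u=1.364650  f(a)=+1.826e-01  f'(a)=-2.031e+00  a ← 26.829965 − (+1.826e-01/-2.031e+00) = 26.919874
iter 3: u=1.360092  f(a)=+1.021e-03  f'(a)=-2.009e+00  a ← 26.919874 − (+1.021e-03/-2.009e+00) = 26.920382
iter 4: u=1.360066  f(a)=+3.232e-08  f'(a)=-2.009e+00  a ← 26.920382 − (+3.232e-08/-2.009e+00) = 26.920382
iter 5: u=1.360066  f(a)=+0.000e+00  f'(a)=-2.009e+00  a ← 26.920382 − (+0.000e+00/-2.009e+00) = 26.920382
converged: |Δa| < 1e-12 after 5 iterations
sag = a·(cosh(S/(2a)) − 1) = 26.920382·(cosh(1.360066) − 1) = 28.981067
T_max/T_min = cosh(S/(2a)) = 2.076547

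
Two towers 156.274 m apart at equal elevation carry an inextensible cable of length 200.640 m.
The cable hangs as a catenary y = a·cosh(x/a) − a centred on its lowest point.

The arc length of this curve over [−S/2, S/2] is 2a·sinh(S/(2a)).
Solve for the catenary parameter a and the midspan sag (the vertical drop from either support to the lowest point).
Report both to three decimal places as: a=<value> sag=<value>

a=62.268 sag=55.806

seed: a₀ = √(S³/(24(L−S))) = √(156.274³/(24·44.366)) = 59.868632
iter 1: u=1.305141  f(a)=+3.936e+00  f'(a)=-1.750e+00  a ← 59.868632 − (+3.936e+00/-1.750e+00) = 62.116981
iter 2: u=1.257901  f(a)=+2.326e-01  f'(a)=-1.549e+00  a ← 62.116981 − (+2.326e-01/-1.549e+00) = 62.267108
iter 3: u=1.254868  f(a)=+9.249e-04  f'(a)=-1.537e+00  a ← 62.267108 − (+9.249e-04/-1.537e+00) = 62.267709
iter 4: u=1.254856  f(a)=+1.476e-08  f'(a)=-1.537e+00  a ← 62.267709 − (+1.476e-08/-1.537e+00) = 62.267709
iter 5: u=1.254856  f(a)=-2.842e-14  f'(a)=-1.537e+00  a ← 62.267709 − (-2.842e-14/-1.537e+00) = 62.267709
converged: |Δa| < 1e-12 after 5 iterations
sag = a·(cosh(S/(2a)) − 1) = 62.267709·(cosh(1.254856) − 1) = 55.805870
T_max/T_min = cosh(S/(2a)) = 1.896225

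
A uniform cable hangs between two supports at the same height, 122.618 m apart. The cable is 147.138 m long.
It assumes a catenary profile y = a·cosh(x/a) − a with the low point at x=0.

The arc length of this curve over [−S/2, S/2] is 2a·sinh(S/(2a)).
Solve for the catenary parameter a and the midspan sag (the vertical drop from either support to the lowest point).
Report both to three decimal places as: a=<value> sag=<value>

seed: a₀ = √(S³/(24(L−S))) = √(122.618³/(24·24.520)) = 55.971312
iter 1: u=1.095365  f(a)=+1.514e+00  f'(a)=-9.859e-01  a ← 55.971312 − (+1.514e+00/-9.859e-01) = 57.506685
iter 2: u=1.066120  f(a)=+6.452e-02  f'(a)=-9.035e-01  a ← 57.506685 − (+6.452e-02/-9.035e-01) = 57.578100
iter 3: u=1.064797  f(a)=+1.288e-04  f'(a)=-8.999e-01  a ← 57.578100 − (+1.288e-04/-8.999e-01) = 57.578243
iter 4: u=1.064795  f(a)=+5.153e-10  f'(a)=-8.999e-01  a ← 57.578243 − (+5.153e-10/-8.999e-01) = 57.578243
iter 5: u=1.064795  f(a)=+0.000e+00  f'(a)=-8.999e-01  a ← 57.578243 − (+0.000e+00/-8.999e-01) = 57.578243
converged: |Δa| < 1e-12 after 5 iterations
sag = a·(cosh(S/(2a)) − 1) = 57.578243·(cosh(1.064795) − 1) = 35.843659
T_max/T_min = cosh(S/(2a)) = 1.622521

a=57.578 sag=35.844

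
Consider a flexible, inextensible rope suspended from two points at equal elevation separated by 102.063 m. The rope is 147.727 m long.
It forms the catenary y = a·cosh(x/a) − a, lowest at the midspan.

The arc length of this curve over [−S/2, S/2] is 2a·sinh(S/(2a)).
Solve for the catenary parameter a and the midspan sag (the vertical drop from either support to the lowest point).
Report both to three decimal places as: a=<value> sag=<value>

a=33.053 sag=47.869

seed: a₀ = √(S³/(24(L−S))) = √(102.063³/(24·45.664)) = 31.146546
iter 1: u=1.638432  f(a)=+6.536e+00  f'(a)=-3.799e+00  a ← 31.146546 − (+6.536e+00/-3.799e+00) = 32.867114
iter 2: u=1.552661  f(a)=+5.807e-01  f'(a)=-3.151e+00  a ← 32.867114 − (+5.807e-01/-3.151e+00) = 33.051386
iter 3: u=1.544005  f(a)=+5.570e-03  f'(a)=-3.091e+00  a ← 33.051386 − (+5.570e-03/-3.091e+00) = 33.053188
iter 4: u=1.543921  f(a)=+5.235e-07  f'(a)=-3.090e+00  a ← 33.053188 − (+5.235e-07/-3.090e+00) = 33.053188
iter 5: u=1.543921  f(a)=+2.842e-14  f'(a)=-3.090e+00  a ← 33.053188 − (+2.842e-14/-3.090e+00) = 33.053188
converged: |Δa| < 1e-12 after 5 iterations
sag = a·(cosh(S/(2a)) − 1) = 33.053188·(cosh(1.543921) − 1) = 47.868563
T_max/T_min = cosh(S/(2a)) = 2.448228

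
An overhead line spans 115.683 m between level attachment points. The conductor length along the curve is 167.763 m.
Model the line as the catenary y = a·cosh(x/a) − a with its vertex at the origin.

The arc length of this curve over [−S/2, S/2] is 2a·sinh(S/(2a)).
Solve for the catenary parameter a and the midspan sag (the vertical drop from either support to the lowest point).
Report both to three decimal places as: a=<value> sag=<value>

a=37.360 sag=54.465

seed: a₀ = √(S³/(24(L−S))) = √(115.683³/(24·52.080)) = 35.193560
iter 1: u=1.643525  f(a)=+7.504e+00  f'(a)=-3.840e+00  a ← 35.193560 − (+7.504e+00/-3.840e+00) = 37.147537
iter 2: u=1.557075  f(a)=+6.703e-01  f'(a)=-3.182e+00  a ← 37.147537 − (+6.703e-01/-3.182e+00) = 37.358165
iter 3: u=1.548296  f(a)=+6.506e-03  f'(a)=-3.121e+00  a ← 37.358165 − (+6.506e-03/-3.121e+00) = 37.360250
iter 4: u=1.548210  f(a)=+6.263e-07  f'(a)=-3.120e+00  a ← 37.360250 − (+6.263e-07/-3.120e+00) = 37.360250
iter 5: u=1.548210  f(a)=+5.684e-14  f'(a)=-3.120e+00  a ← 37.360250 − (+5.684e-14/-3.120e+00) = 37.360250
converged: |Δa| < 1e-12 after 5 iterations
sag = a·(cosh(S/(2a)) − 1) = 37.360250·(cosh(1.548210) − 1) = 54.465097
T_max/T_min = cosh(S/(2a)) = 2.457835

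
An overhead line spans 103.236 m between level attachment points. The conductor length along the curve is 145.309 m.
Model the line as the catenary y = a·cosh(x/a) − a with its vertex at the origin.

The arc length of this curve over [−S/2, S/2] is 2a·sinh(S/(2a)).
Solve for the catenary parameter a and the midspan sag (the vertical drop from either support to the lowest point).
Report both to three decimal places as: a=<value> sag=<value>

a=34.864 sag=45.723

seed: a₀ = √(S³/(24(L−S))) = √(103.236³/(24·42.073)) = 33.009534
iter 1: u=1.563730  f(a)=+5.454e+00  f'(a)=-3.229e+00  a ← 33.009534 − (+5.454e+00/-3.229e+00) = 34.698320
iter 2: u=1.487622  f(a)=+4.465e-01  f'(a)=-2.720e+00  a ← 34.698320 − (+4.465e-01/-2.720e+00) = 34.862440
iter 3: u=1.480619  f(a)=+3.582e-03  f'(a)=-2.677e+00  a ← 34.862440 − (+3.582e-03/-2.677e+00) = 34.863778
iter 4: u=1.480562  f(a)=+2.346e-07  f'(a)=-2.677e+00  a ← 34.863778 − (+2.346e-07/-2.677e+00) = 34.863778
iter 5: u=1.480562  f(a)=+0.000e+00  f'(a)=-2.677e+00  a ← 34.863778 − (+0.000e+00/-2.677e+00) = 34.863778
converged: |Δa| < 1e-12 after 5 iterations
sag = a·(cosh(S/(2a)) − 1) = 34.863778·(cosh(1.480562) − 1) = 45.722570
T_max/T_min = cosh(S/(2a)) = 2.311463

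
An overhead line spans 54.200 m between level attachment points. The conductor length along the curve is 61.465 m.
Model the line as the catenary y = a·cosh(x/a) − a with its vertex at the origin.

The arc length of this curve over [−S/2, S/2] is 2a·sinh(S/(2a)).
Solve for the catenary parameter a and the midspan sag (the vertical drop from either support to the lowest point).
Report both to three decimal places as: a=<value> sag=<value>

a=30.808 sag=12.708

seed: a₀ = √(S³/(24(L−S))) = √(54.200³/(24·7.265)) = 30.218681
iter 1: u=0.896796  f(a)=+2.978e-01  f'(a)=-5.206e-01  a ← 30.218681 − (+2.978e-01/-5.206e-01) = 30.790681
iter 2: u=0.880136  f(a)=+8.666e-03  f'(a)=-4.907e-01  a ← 30.790681 − (+8.666e-03/-4.907e-01) = 30.808341
iter 3: u=0.879632  f(a)=+7.825e-06  f'(a)=-4.898e-01  a ← 30.808341 − (+7.825e-06/-4.898e-01) = 30.808356
iter 4: u=0.879631  f(a)=+6.388e-12  f'(a)=-4.898e-01  a ← 30.808356 − (+6.388e-12/-4.898e-01) = 30.808356
converged: |Δa| < 1e-12 after 4 iterations
sag = a·(cosh(S/(2a)) − 1) = 30.808356·(cosh(0.879631) − 1) = 12.707634
T_max/T_min = cosh(S/(2a)) = 1.412474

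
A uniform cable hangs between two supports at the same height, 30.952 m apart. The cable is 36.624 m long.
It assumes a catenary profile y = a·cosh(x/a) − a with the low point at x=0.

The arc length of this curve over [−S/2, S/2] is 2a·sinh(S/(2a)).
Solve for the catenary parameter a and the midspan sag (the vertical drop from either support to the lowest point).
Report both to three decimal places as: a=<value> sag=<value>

a=15.149 sag=8.617

seed: a₀ = √(S³/(24(L−S))) = √(30.952³/(24·5.672)) = 14.759082
iter 1: u=1.048575  f(a)=+3.201e-01  f'(a)=-8.565e-01  a ← 14.759082 − (+3.201e-01/-8.565e-01) = 15.132820
iter 2: u=1.022678  f(a)=+1.256e-02  f'(a)=-7.905e-01  a ← 15.132820 − (+1.256e-02/-7.905e-01) = 15.148712
iter 3: u=1.021605  f(a)=+2.110e-05  f'(a)=-7.878e-01  a ← 15.148712 − (+2.110e-05/-7.878e-01) = 15.148739
iter 4: u=1.021603  f(a)=+5.974e-11  f'(a)=-7.878e-01  a ← 15.148739 − (+5.974e-11/-7.878e-01) = 15.148739
iter 5: u=1.021603  f(a)=-1.421e-14  f'(a)=-7.878e-01  a ← 15.148739 − (-1.421e-14/-7.878e-01) = 15.148739
converged: |Δa| < 1e-12 after 5 iterations
sag = a·(cosh(S/(2a)) − 1) = 15.148739·(cosh(1.021603) − 1) = 8.617069
T_max/T_min = cosh(S/(2a)) = 1.568831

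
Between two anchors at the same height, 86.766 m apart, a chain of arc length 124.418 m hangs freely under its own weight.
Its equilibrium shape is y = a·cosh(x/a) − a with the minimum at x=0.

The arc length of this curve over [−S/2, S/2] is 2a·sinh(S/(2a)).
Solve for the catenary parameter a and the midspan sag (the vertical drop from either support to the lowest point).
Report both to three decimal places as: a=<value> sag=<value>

a=28.486 sag=39.935

seed: a₀ = √(S³/(24(L−S))) = √(86.766³/(24·37.652)) = 26.885909
iter 1: u=1.613596  f(a)=+5.217e+00  f'(a)=-3.601e+00  a ← 26.885909 − (+5.217e+00/-3.601e+00) = 28.334500
iter 2: u=1.531102  f(a)=+4.513e-01  f'(a)=-3.003e+00  a ← 28.334500 − (+4.513e-01/-3.003e+00) = 28.484786
iter 3: u=1.523024  f(a)=+4.084e-03  f'(a)=-2.949e+00  a ← 28.484786 − (+4.084e-03/-2.949e+00) = 28.486171
iter 4: u=1.522950  f(a)=+3.411e-07  f'(a)=-2.948e+00  a ← 28.486171 − (+3.411e-07/-2.948e+00) = 28.486171
iter 5: u=1.522950  f(a)=-2.842e-14  f'(a)=-2.948e+00  a ← 28.486171 − (-2.842e-14/-2.948e+00) = 28.486171
converged: |Δa| < 1e-12 after 5 iterations
sag = a·(cosh(S/(2a)) − 1) = 28.486171·(cosh(1.522950) − 1) = 39.934744
T_max/T_min = cosh(S/(2a)) = 2.401899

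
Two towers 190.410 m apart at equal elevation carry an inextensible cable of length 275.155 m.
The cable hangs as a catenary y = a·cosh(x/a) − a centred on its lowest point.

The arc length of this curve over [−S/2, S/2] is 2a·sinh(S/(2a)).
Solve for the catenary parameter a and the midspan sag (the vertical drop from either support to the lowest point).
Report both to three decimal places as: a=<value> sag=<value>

a=61.809 sag=89.015

seed: a₀ = √(S³/(24(L−S))) = √(190.410³/(24·84.745)) = 58.260199
iter 1: u=1.634134  f(a)=+1.206e+01  f'(a)=-3.764e+00  a ← 58.260199 − (+1.206e+01/-3.764e+00) = 61.464804
iter 2: u=1.548935  f(a)=+1.067e+00  f'(a)=-3.125e+00  a ← 61.464804 − (+1.067e+00/-3.125e+00) = 61.806144
iter 3: u=1.540381  f(a)=+1.013e-02  f'(a)=-3.066e+00  a ← 61.806144 − (+1.013e-02/-3.066e+00) = 61.809448
iter 4: u=1.540298  f(a)=+9.330e-07  f'(a)=-3.065e+00  a ← 61.809448 − (+9.330e-07/-3.065e+00) = 61.809449
iter 5: u=1.540298  f(a)=+5.684e-14  f'(a)=-3.065e+00  a ← 61.809449 − (+5.684e-14/-3.065e+00) = 61.809449
converged: |Δa| < 1e-12 after 5 iterations
sag = a·(cosh(S/(2a)) − 1) = 61.809449·(cosh(1.540298) − 1) = 89.014874
T_max/T_min = cosh(S/(2a)) = 2.440150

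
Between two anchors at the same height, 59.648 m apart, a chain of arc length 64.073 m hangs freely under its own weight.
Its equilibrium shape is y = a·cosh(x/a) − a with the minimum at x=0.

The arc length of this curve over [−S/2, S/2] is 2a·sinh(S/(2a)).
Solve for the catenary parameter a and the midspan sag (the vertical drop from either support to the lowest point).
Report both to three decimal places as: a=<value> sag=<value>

seed: a₀ = √(S³/(24(L−S))) = √(59.648³/(24·4.425)) = 44.702475
iter 1: u=0.667167  f(a)=+9.953e-02  f'(a)=-2.069e-01  a ← 44.702475 − (+9.953e-02/-2.069e-01) = 45.183467
iter 2: u=0.660064  f(a)=+1.629e-03  f'(a)=-2.002e-01  a ← 45.183467 − (+1.629e-03/-2.002e-01) = 45.191604
iter 3: u=0.659946  f(a)=+4.527e-07  f'(a)=-2.001e-01  a ← 45.191604 − (+4.527e-07/-2.001e-01) = 45.191607
iter 4: u=0.659946  f(a)=+4.263e-14  f'(a)=-2.001e-01  a ← 45.191607 − (+4.263e-14/-2.001e-01) = 45.191607
converged: |Δa| < 1e-12 after 4 iterations
sag = a·(cosh(S/(2a)) − 1) = 45.191607·(cosh(0.659946) − 1) = 10.203507
T_max/T_min = cosh(S/(2a)) = 1.225783

a=45.192 sag=10.204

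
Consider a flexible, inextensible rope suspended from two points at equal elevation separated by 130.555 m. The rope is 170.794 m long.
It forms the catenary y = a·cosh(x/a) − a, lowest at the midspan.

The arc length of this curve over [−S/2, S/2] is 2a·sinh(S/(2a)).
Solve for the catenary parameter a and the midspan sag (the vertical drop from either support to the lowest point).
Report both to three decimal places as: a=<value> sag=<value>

a=50.081 sag=48.918

seed: a₀ = √(S³/(24(L−S))) = √(130.555³/(24·40.239)) = 48.002190
iter 1: u=1.359886  f(a)=+3.889e+00  f'(a)=-2.008e+00  a ← 48.002190 − (+3.889e+00/-2.008e+00) = 49.939043
iter 2: u=1.307144  f(a)=+2.478e-01  f'(a)=-1.759e+00  a ← 49.939043 − (+2.478e-01/-1.759e+00) = 50.079861
iter 3: u=1.303468  f(a)=+1.157e-03  f'(a)=-1.743e+00  a ← 50.079861 − (+1.157e-03/-1.743e+00) = 50.080525
iter 4: u=1.303451  f(a)=+2.549e-08  f'(a)=-1.743e+00  a ← 50.080525 − (+2.549e-08/-1.743e+00) = 50.080525
iter 5: u=1.303451  f(a)=-5.684e-14  f'(a)=-1.743e+00  a ← 50.080525 − (-5.684e-14/-1.743e+00) = 50.080525
converged: |Δa| < 1e-12 after 5 iterations
sag = a·(cosh(S/(2a)) − 1) = 50.080525·(cosh(1.303451) − 1) = 48.917993
T_max/T_min = cosh(S/(2a)) = 1.976787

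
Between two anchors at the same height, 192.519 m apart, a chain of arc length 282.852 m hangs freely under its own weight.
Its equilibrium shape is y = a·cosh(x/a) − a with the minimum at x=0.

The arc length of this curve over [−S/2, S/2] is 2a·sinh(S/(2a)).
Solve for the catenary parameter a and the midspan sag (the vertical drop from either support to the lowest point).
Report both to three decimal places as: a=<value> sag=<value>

seed: a₀ = √(S³/(24(L−S))) = √(192.519³/(24·90.333)) = 57.369565
iter 1: u=1.677884  f(a)=+1.360e+01  f'(a)=-4.130e+00  a ← 57.369565 − (+1.360e+01/-4.130e+00) = 60.663339
iter 2: u=1.586782  f(a)=+1.259e+00  f'(a)=-3.397e+00  a ← 60.663339 − (+1.259e+00/-3.397e+00) = 61.034030
iter 3: u=1.577145  f(a)=+1.323e-02  f'(a)=-3.326e+00  a ← 61.034030 − (+1.323e-02/-3.326e+00) = 61.038007
iter 4: u=1.577042  f(a)=+1.493e-06  f'(a)=-3.326e+00  a ← 61.038007 − (+1.493e-06/-3.326e+00) = 61.038007
iter 5: u=1.577042  f(a)=-5.684e-14  f'(a)=-3.326e+00  a ← 61.038007 − (-5.684e-14/-3.326e+00) = 61.038007
converged: |Δa| < 1e-12 after 5 iterations
sag = a·(cosh(S/(2a)) − 1) = 61.038007·(cosh(1.577042) − 1) = 92.997546
T_max/T_min = cosh(S/(2a)) = 2.523601

a=61.038 sag=92.998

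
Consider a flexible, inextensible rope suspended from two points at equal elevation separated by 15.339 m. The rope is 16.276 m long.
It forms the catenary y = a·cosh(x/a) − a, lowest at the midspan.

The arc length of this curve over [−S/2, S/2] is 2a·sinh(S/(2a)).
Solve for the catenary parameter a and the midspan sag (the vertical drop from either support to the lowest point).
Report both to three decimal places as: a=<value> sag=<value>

a=12.783 sag=2.371

seed: a₀ = √(S³/(24(L−S))) = √(15.339³/(24·0.937)) = 12.668353
iter 1: u=0.605406  f(a)=+1.732e-02  f'(a)=-1.534e-01  a ← 12.668353 − (+1.732e-02/-1.534e-01) = 12.781258
iter 2: u=0.600058  f(a)=+2.343e-04  f'(a)=-1.493e-01  a ← 12.781258 − (+2.343e-04/-1.493e-01) = 12.782827
iter 3: u=0.599985  f(a)=+4.417e-08  f'(a)=-1.492e-01  a ← 12.782827 − (+4.417e-08/-1.492e-01) = 12.782827
iter 4: u=0.599985  f(a)=+7.105e-15  f'(a)=-1.492e-01  a ← 12.782827 − (+7.105e-15/-1.492e-01) = 12.782827
converged: |Δa| < 1e-12 after 4 iterations
sag = a·(cosh(S/(2a)) − 1) = 12.782827·(cosh(0.599985) − 1) = 2.370645
T_max/T_min = cosh(S/(2a)) = 1.185455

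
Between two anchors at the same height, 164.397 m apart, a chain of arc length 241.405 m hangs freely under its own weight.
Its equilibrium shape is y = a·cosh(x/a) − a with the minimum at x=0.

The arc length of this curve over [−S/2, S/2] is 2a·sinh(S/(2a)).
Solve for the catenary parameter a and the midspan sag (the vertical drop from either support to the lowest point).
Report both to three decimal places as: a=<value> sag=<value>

seed: a₀ = √(S³/(24(L−S))) = √(164.397³/(24·77.008)) = 49.030609
iter 1: u=1.676473  f(a)=+1.157e+01  f'(a)=-4.117e+00  a ← 49.030609 − (+1.157e+01/-4.117e+00) = 51.841798
iter 2: u=1.585564  f(a)=+1.070e+00  f'(a)=-3.388e+00  a ← 51.841798 − (+1.070e+00/-3.388e+00) = 52.157623
iter 3: u=1.575963  f(a)=+1.120e-02  f'(a)=-3.318e+00  a ← 52.157623 − (+1.120e-02/-3.318e+00) = 52.161001
iter 4: u=1.575861  f(a)=+1.257e-06  f'(a)=-3.317e+00  a ← 52.161001 − (+1.257e-06/-3.317e+00) = 52.161001
iter 5: u=1.575861  f(a)=+5.684e-14  f'(a)=-3.317e+00  a ← 52.161001 − (+5.684e-14/-3.317e+00) = 52.161001
converged: |Δa| < 1e-12 after 5 iterations
sag = a·(cosh(S/(2a)) − 1) = 52.161001·(cosh(1.575861) − 1) = 79.329925
T_max/T_min = cosh(S/(2a)) = 2.520867

a=52.161 sag=79.330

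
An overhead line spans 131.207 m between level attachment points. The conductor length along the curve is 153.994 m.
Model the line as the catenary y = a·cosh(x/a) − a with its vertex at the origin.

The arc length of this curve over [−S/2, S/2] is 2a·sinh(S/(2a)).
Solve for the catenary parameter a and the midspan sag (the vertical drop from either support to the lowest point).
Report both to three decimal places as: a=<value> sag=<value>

seed: a₀ = √(S³/(24(L−S))) = √(131.207³/(24·22.787)) = 64.266746
iter 1: u=1.020800  f(a)=+1.217e+00  f'(a)=-7.858e-01  a ← 64.266746 − (+1.217e+00/-7.858e-01) = 65.815575
iter 2: u=0.996778  f(a)=+4.539e-02  f'(a)=-7.282e-01  a ← 65.815575 − (+4.539e-02/-7.282e-01) = 65.877904
iter 3: u=0.995835  f(a)=+6.854e-05  f'(a)=-7.260e-01  a ← 65.877904 − (+6.854e-05/-7.260e-01) = 65.877999
iter 4: u=0.995833  f(a)=+1.568e-10  f'(a)=-7.260e-01  a ← 65.877999 − (+1.568e-10/-7.260e-01) = 65.877999
iter 5: u=0.995833  f(a)=+0.000e+00  f'(a)=-7.260e-01  a ← 65.877999 − (+0.000e+00/-7.260e-01) = 65.877999
converged: |Δa| < 1e-12 after 5 iterations
sag = a·(cosh(S/(2a)) − 1) = 65.877999·(cosh(0.995833) − 1) = 35.455356
T_max/T_min = cosh(S/(2a)) = 1.538197

a=65.878 sag=35.455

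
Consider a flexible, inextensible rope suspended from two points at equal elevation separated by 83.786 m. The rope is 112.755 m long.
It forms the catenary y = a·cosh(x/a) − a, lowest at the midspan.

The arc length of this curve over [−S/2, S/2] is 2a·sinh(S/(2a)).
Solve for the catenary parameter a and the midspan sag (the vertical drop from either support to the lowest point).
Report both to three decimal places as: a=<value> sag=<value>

seed: a₀ = √(S³/(24(L−S))) = √(83.786³/(24·28.969)) = 29.086054
iter 1: u=1.440312  f(a)=+3.158e+00  f'(a)=-2.437e+00  a ← 29.086054 − (+3.158e+00/-2.437e+00) = 30.381738
iter 2: u=1.378888  f(a)=+2.232e-01  f'(a)=-2.104e+00  a ← 30.381738 − (+2.232e-01/-2.104e+00) = 30.487869
iter 3: u=1.374088  f(a)=+1.304e-03  f'(a)=-2.079e+00  a ← 30.487869 − (+1.304e-03/-2.079e+00) = 30.488496
iter 4: u=1.374059  f(a)=+4.503e-08  f'(a)=-2.079e+00  a ← 30.488496 − (+4.503e-08/-2.079e+00) = 30.488496
iter 5: u=1.374059  f(a)=+0.000e+00  f'(a)=-2.079e+00  a ← 30.488496 − (+0.000e+00/-2.079e+00) = 30.488496
converged: |Δa| < 1e-12 after 5 iterations
sag = a·(cosh(S/(2a)) − 1) = 30.488496·(cosh(1.374059) − 1) = 33.604958
T_max/T_min = cosh(S/(2a)) = 2.102218

a=30.488 sag=33.605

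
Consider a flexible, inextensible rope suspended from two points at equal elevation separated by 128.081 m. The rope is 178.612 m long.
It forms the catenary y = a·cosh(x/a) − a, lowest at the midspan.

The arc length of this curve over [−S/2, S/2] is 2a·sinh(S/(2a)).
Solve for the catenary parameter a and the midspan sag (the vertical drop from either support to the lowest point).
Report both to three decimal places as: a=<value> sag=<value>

seed: a₀ = √(S³/(24(L−S))) = √(128.081³/(24·50.531)) = 41.623874
iter 1: u=1.538552  f(a)=+6.329e+00  f'(a)=-3.053e+00  a ← 41.623874 − (+6.329e+00/-3.053e+00) = 43.696614
iter 2: u=1.465571  f(a)=+5.035e-01  f'(a)=-2.585e+00  a ← 43.696614 − (+5.035e-01/-2.585e+00) = 43.891356
iter 3: u=1.459069  f(a)=+3.795e-03  f'(a)=-2.547e+00  a ← 43.891356 − (+3.795e-03/-2.547e+00) = 43.892846
iter 4: u=1.459019  f(a)=+2.191e-07  f'(a)=-2.546e+00  a ← 43.892846 − (+2.191e-07/-2.546e+00) = 43.892846
iter 5: u=1.459019  f(a)=-2.842e-14  f'(a)=-2.546e+00  a ← 43.892846 − (-2.842e-14/-2.546e+00) = 43.892846
converged: |Δa| < 1e-12 after 5 iterations
sag = a·(cosh(S/(2a)) − 1) = 43.892846·(cosh(1.459019) − 1) = 55.616669
T_max/T_min = cosh(S/(2a)) = 2.267101

a=43.893 sag=55.617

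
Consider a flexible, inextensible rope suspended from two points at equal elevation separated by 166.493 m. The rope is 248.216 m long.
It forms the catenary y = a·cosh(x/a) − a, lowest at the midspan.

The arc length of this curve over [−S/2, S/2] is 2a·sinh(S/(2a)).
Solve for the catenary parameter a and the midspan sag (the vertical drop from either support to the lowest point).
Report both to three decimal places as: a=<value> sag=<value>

seed: a₀ = √(S³/(24(L−S))) = √(166.493³/(24·81.723)) = 48.508316
iter 1: u=1.716128  f(a)=+1.291e+01  f'(a)=-4.472e+00  a ← 48.508316 − (+1.291e+01/-4.472e+00) = 51.395905
iter 2: u=1.619711  f(a)=+1.243e+00  f'(a)=-3.649e+00  a ← 51.395905 − (+1.243e+00/-3.649e+00) = 51.736511
iter 3: u=1.609047  f(a)=+1.422e-02  f'(a)=-3.566e+00  a ← 51.736511 − (+1.422e-02/-3.566e+00) = 51.740499
iter 4: u=1.608923  f(a)=+1.909e-06  f'(a)=-3.565e+00  a ← 51.740499 − (+1.909e-06/-3.565e+00) = 51.740499
iter 5: u=1.608923  f(a)=+2.842e-14  f'(a)=-3.565e+00  a ← 51.740499 − (+2.842e-14/-3.565e+00) = 51.740499
converged: |Δa| < 1e-12 after 5 iterations
sag = a·(cosh(S/(2a)) − 1) = 51.740499·(cosh(1.608923) − 1) = 82.720926
T_max/T_min = cosh(S/(2a)) = 2.598766

a=51.740 sag=82.721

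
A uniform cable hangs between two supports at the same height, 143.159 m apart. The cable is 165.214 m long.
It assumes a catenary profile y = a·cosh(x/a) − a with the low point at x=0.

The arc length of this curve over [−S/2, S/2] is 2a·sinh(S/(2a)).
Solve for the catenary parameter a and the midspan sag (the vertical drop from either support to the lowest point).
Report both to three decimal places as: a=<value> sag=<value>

seed: a₀ = √(S³/(24(L−S))) = √(143.159³/(24·22.055)) = 74.450708
iter 1: u=0.961435  f(a)=+1.042e+00  f'(a)=-6.491e-01  a ← 74.450708 − (+1.042e+00/-6.491e-01) = 76.056154
iter 2: u=0.941140  f(a)=+3.466e-02  f'(a)=-6.065e-01  a ← 76.056154 − (+3.466e-02/-6.065e-01) = 76.113298
iter 3: u=0.940434  f(a)=+4.127e-05  f'(a)=-6.051e-01  a ← 76.113298 − (+4.127e-05/-6.051e-01) = 76.113366
iter 4: u=0.940433  f(a)=+5.869e-11  f'(a)=-6.051e-01  a ← 76.113366 − (+5.869e-11/-6.051e-01) = 76.113366
iter 5: u=0.940433  f(a)=-2.842e-14  f'(a)=-6.051e-01  a ← 76.113366 − (-2.842e-14/-6.051e-01) = 76.113366
converged: |Δa| < 1e-12 after 5 iterations
sag = a·(cosh(S/(2a)) − 1) = 76.113366·(cosh(0.940433) − 1) = 36.212771
T_max/T_min = cosh(S/(2a)) = 1.475774

a=76.113 sag=36.213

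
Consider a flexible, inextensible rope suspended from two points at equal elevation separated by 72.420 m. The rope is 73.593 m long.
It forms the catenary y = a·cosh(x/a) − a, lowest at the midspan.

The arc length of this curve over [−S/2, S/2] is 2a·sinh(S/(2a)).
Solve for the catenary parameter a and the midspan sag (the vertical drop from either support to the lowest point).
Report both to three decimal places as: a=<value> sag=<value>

a=116.435 sag=5.676

seed: a₀ = √(S³/(24(L−S))) = √(72.420³/(24·1.173)) = 116.153728
iter 1: u=0.311742  f(a)=+5.713e-03  f'(a)=-2.039e-02  a ← 116.153728 − (+5.713e-03/-2.039e-02) = 116.433855
iter 2: u=0.310992  f(a)=+2.073e-05  f'(a)=-2.025e-02  a ← 116.433855 − (+2.073e-05/-2.025e-02) = 116.434879
iter 3: u=0.310989  f(a)=+2.753e-10  f'(a)=-2.025e-02  a ← 116.434879 − (+2.753e-10/-2.025e-02) = 116.434879
iter 4: u=0.310989  f(a)=+0.000e+00  f'(a)=-2.025e-02  a ← 116.434879 − (+0.000e+00/-2.025e-02) = 116.434879
converged: |Δa| < 1e-12 after 4 iterations
sag = a·(cosh(S/(2a)) − 1) = 116.434879·(cosh(0.310989) − 1) = 5.675986
T_max/T_min = cosh(S/(2a)) = 1.048748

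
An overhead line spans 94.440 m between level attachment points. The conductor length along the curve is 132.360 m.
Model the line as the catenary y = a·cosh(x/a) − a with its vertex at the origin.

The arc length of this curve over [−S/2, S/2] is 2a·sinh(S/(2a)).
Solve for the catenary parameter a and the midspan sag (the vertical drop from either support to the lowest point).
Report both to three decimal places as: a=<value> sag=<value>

a=32.108 sag=41.450

seed: a₀ = √(S³/(24(L−S))) = √(94.440³/(24·37.920)) = 30.422450
iter 1: u=1.552143  f(a)=+4.839e+00  f'(a)=-3.148e+00  a ← 30.422450 − (+4.839e+00/-3.148e+00) = 31.959763
iter 2: u=1.477483  f(a)=+3.910e-01  f'(a)=-2.658e+00  a ← 31.959763 − (+3.910e-01/-2.658e+00) = 32.106867
iter 3: u=1.470713  f(a)=+3.048e-03  f'(a)=-2.616e+00  a ← 32.106867 − (+3.048e-03/-2.616e+00) = 32.108032
iter 4: u=1.470660  f(a)=+1.885e-07  f'(a)=-2.616e+00  a ← 32.108032 − (+1.885e-07/-2.616e+00) = 32.108032
iter 5: u=1.470660  f(a)=+0.000e+00  f'(a)=-2.616e+00  a ← 32.108032 − (+0.000e+00/-2.616e+00) = 32.108032
converged: |Δa| < 1e-12 after 5 iterations
sag = a·(cosh(S/(2a)) − 1) = 32.108032·(cosh(1.470660) − 1) = 41.449551
T_max/T_min = cosh(S/(2a)) = 2.290940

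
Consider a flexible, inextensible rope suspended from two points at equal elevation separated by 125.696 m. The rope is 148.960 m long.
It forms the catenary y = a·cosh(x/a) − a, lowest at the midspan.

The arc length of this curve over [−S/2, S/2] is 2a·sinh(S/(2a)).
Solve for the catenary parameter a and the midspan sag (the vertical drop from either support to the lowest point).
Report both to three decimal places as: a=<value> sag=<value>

a=61.229 sag=35.188

seed: a₀ = √(S³/(24(L−S))) = √(125.696³/(24·23.264)) = 59.639552
iter 1: u=1.053797  f(a)=+1.326e+00  f'(a)=-8.703e-01  a ← 59.639552 − (+1.326e+00/-8.703e-01) = 61.163638
iter 2: u=1.027539  f(a)=+5.255e-02  f'(a)=-8.026e-01  a ← 61.163638 − (+5.255e-02/-8.026e-01) = 61.229109
iter 3: u=1.026440  f(a)=+9.000e-05  f'(a)=-7.998e-01  a ← 61.229109 − (+9.000e-05/-7.998e-01) = 61.229222
iter 4: u=1.026438  f(a)=+2.650e-10  f'(a)=-7.998e-01  a ← 61.229222 − (+2.650e-10/-7.998e-01) = 61.229222
iter 5: u=1.026438  f(a)=-2.842e-14  f'(a)=-7.998e-01  a ← 61.229222 − (-2.842e-14/-7.998e-01) = 61.229222
converged: |Δa| < 1e-12 after 5 iterations
sag = a·(cosh(S/(2a)) − 1) = 61.229222·(cosh(1.026438) − 1) = 35.188038
T_max/T_min = cosh(S/(2a)) = 1.574694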